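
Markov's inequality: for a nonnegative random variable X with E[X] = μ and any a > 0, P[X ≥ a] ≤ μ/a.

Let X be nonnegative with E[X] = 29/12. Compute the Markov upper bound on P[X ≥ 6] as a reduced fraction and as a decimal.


μ = E[X] = 29/12, a = 6.
Markov: P[X ≥ 6] ≤ μ/a = (29/12)/6 = 29/72.
Numerically: ≈ 0.4028.
(Since a = 6 > μ = 2.4167, the bound 29/72 is < 1 and informative.)

P[X ≥ 6] ≤ 29/72 ≈ 0.4028.


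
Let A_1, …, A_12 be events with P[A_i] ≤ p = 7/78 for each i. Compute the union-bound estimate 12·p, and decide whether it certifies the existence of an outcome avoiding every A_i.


Union bound: P[∪_{i=1}^{12} A_i] ≤ Σ_i P[A_i] ≤ 12·p = 12·(7/78) = 14/13.
Numerically: 14/13 ≈ 1.077.
Is 14/13 < 1? NO.
Since the bound 14/13 is ≥ 1, the union bound is uninformative here; it does NOT by itself certify existence.

12·p = 14/13 ≈ 1.077; existence NOT certified by the union bound.


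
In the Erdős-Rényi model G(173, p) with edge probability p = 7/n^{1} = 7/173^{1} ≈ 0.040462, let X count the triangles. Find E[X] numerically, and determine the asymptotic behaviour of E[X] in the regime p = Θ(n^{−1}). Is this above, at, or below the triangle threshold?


Number of potential triangles: C(173, 3) = 848046.
Each occurs with probability p³ ≈ (0.040462)³ ≈ 6.6245413e-05.
By linearity: E[X] = C(173, 3)·p³ ≈ 848046 · 6.6245413e-05 ≈ 56.17916.
Here α = 1, so p = 7/n is exactly at the triangle threshold p ~ 1/n. Asymptotically E[X] → c³/6 = 7³/6 = 343/6 ≈ 57.16667, a bounded constant. In this regime the triangle count is asymptotically Poisson(c³/6).

E[X] ≈ 56.17916; in regime p = Θ(1/n^{1}) E[X] stays bounded (at the triangle threshold p ~ 1/n).


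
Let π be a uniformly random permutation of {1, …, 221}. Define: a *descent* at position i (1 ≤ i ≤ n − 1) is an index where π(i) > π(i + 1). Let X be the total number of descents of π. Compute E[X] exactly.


Write X = Σ X_I over i = 1, …, 220, with X_I the indicator of one descent.
There are 220 indicators.
For each fixed i, the pair (π(i), π(i+1)) is a uniformly random ordered pair of distinct values from {1, …, 221}; by symmetry P[π(i) > π(i+1)] = 1/2.
By linearity: E[X] = 220 · (1/2) = (221 − 1) · (1/2) = 110 ≈ 110.00000.

E[X] = 110 = 110.00000.


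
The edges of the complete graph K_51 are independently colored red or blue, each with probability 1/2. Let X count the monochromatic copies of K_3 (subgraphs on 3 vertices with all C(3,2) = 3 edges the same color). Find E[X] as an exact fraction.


Let X = Σ_S X_S over the C(51, 3) = 20825 subsets S of size 3, where X_S = 1 if the K_3 on S is monochromatic.
For a fixed S, the K_3 on S has C(3, 2) = 3 edges. P[all 3 edges red] = (1/2)^3, and likewise for blue, so P[monochromatic] = 2·(1/2)^3 = 2^{1 − 3} = 1/4.
By linearity: E[X] = C(51, 3) · 2^{1 − 3} = 20825 · 1/4 = 20825/4.
Numerically: E[X] ≈ 5206.250000.

E[X] = C(51,3)·2^(1−C(3,2)) = 20825/4 ≈ 5206.250000.


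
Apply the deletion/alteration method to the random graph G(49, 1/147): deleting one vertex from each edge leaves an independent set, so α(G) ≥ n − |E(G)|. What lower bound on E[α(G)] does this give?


E[|E(G)|] = C(49, 2)·p = 1176 · (1/147) = 8.
E[α(G)] ≥ n − E[|E(G)|] = 49 − 8 = 41.
Numerically: ≈ 41.0000.
(This is only a lower bound; the true E[α(G)] may be larger.)

E[α(G)] ≥ 41 ≈ 41.0000.


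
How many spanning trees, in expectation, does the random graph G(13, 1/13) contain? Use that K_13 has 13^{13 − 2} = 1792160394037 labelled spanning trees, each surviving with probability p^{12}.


K_13 has 13^{13 − 2} = 1792160394037 labelled spanning trees.
For each such spanning tree H, let X_H = 1 if all 12 edges of H are present in G. Then P[X_H = 1] = p^{12} = (1/13)^{12} = 1/23298085122481.
By linearity: E[X] = Σ_H E[X_H] = 1792160394037 · p^{12} = 1792160394037 · 1/23298085122481 = 1/13.
Numerically: E[X] ≈ 0.07692.

E[X] = 1792160394037 · (1/13)^{12} = 1/13 ≈ 0.07692.


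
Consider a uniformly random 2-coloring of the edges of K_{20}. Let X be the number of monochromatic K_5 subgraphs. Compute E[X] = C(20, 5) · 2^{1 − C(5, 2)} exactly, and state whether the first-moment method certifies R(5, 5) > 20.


E[X] = C(20, 5) · 2^{1 − 10} = 15504 · 2^{−9} = 15504/512.
As a reduced fraction: E[X] = 969/32 ≈ 30.281250.
Is E[X] < 1? NO.
Since E[X] ≥ 1, the first-moment bound is inconclusive at n = 20; it does NOT by itself certify R(5, 5) > 20.

E[X] = 969/32 ≈ 30.281250; E[X] ≥ 1; first-moment method inconclusive here.


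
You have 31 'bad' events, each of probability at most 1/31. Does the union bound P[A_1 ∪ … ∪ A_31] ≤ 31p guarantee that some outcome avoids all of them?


Union bound: P[∪_{i=1}^{31} A_i] ≤ Σ_i P[A_i] ≤ 31·p = 31·(1/31) = 1.
Numerically: 1 ≈ 1.0000000.
Is 1 < 1? NO.
Since the bound 1 is ≥ 1, the union bound is uninformative here; it does NOT by itself certify existence.

31·p = 1 ≈ 1.0000000; existence NOT certified by the union bound.


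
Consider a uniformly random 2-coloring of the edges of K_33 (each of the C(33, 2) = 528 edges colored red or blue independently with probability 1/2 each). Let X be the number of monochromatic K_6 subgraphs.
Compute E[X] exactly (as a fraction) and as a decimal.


Let X = Σ_S X_S over the C(33, 6) = 1107568 subsets S of size 6, where X_S = 1 if the K_6 on S is monochromatic.
For a fixed S, the K_6 on S has C(6, 2) = 15 edges. P[all 15 edges red] = (1/2)^15, and likewise for blue, so P[monochromatic] = 2·(1/2)^15 = 2^{1 − 15} = 1/16384.
By linearity of expectation: E[X] = C(33, 6) · 2^{1 − 15} = 1107568 · 1/16384 = 69223/1024.
Numerically: E[X] ≈ 67.600586.

E[X] = C(33,6)·2^(1−C(6,2)) = 69223/1024 ≈ 67.600586.


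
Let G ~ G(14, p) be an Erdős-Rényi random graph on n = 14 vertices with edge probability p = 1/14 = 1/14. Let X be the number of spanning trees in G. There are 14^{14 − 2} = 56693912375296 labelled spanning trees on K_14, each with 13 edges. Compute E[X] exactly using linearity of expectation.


K_14 has 14^{14 − 2} = 56693912375296 labelled spanning trees.
For each such spanning tree H, let X_H = 1 if all 13 edges of H are present in G. Then P[X_H = 1] = p^{13} = (1/14)^{13} = 1/793714773254144.
By linearity: E[X] = Σ_H E[X_H] = 56693912375296 · p^{13} = 56693912375296 · 1/793714773254144 = 1/14.
Numerically: E[X] ≈ 0.07143.

E[X] = 56693912375296 · (1/14)^{13} = 1/14 ≈ 0.07143.


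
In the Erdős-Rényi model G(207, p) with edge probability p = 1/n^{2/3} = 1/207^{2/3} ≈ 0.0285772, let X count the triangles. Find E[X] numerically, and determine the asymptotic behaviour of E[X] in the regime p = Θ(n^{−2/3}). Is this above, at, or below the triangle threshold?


Number of potential triangles: C(207, 3) = 1456935.
Each occurs with probability p³ ≈ (0.0285772)³ ≈ 2.33377675e-05.
By linearity: E[X] = C(207, 3)·p³ ≈ 1456935 · 2.33377675e-05 ≈ 34.001610.
Since α = 2/3 < 1, p = c/n^{2/3} ≫ 1/n is above the triangle threshold p ~ 1/n. Asymptotically E[X] ~ (c³/6)·n^{3(1−α)} = (1³/6)·n^{1} → ∞; triangles are abundant w.h.p.

E[X] ≈ 34.001610; in regime p = Θ(1/n^{2/3}) E[X] diverges (above the triangle threshold p ~ 1/n).


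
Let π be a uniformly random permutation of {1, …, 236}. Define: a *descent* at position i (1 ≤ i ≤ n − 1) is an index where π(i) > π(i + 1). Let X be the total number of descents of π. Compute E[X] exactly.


Write X = Σ X_I over i = 1, …, 235, with X_I the indicator of one descent.
There are 235 indicators.
For each fixed i, the pair (π(i), π(i+1)) is a uniformly random ordered pair of distinct values from {1, …, 236}; by symmetry P[π(i) > π(i+1)] = 1/2.
By linearity: E[X] = 235 · (1/2) = (236 − 1) · (1/2) = 235/2 ≈ 117.5000.

E[X] = 235/2 = 117.5000.


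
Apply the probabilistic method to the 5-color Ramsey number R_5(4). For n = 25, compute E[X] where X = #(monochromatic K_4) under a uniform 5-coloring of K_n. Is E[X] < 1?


E[X] = C(25, 4) · 5^{1 − 6} = 12650 · 5^{−5} = 12650/3125.
As a reduced fraction: E[X] = 506/125 ≈ 4.0480000.
Is E[X] < 1? NO.
Since E[X] ≥ 1, the first-moment bound is inconclusive at n = 25; it does NOT by itself certify R_5(4) > 25.

E[X] = 506/125 ≈ 4.0480000; E[X] ≥ 1; first-moment method inconclusive here.


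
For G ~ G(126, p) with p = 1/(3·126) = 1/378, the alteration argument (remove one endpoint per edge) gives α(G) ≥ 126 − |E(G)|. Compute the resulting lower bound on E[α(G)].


E[|E(G)|] = C(126, 2)·p = 7875 · (1/378) = 125/6.
E[α(G)] ≥ n − E[|E(G)|] = 126 − 125/6 = 631/6.
Numerically: ≈ 105.167.
(This is only a lower bound; the true E[α(G)] may be larger.)

E[α(G)] ≥ 631/6 ≈ 105.167.


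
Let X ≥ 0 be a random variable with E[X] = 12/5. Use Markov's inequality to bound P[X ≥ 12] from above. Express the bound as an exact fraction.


μ = E[X] = 12/5, a = 12.
Markov: P[X ≥ 12] ≤ μ/a = (12/5)/12 = 1/5.
Numerically: ≈ 0.20000.
(Since a = 12 > μ = 2.40000, the bound 1/5 is < 1 and informative.)

P[X ≥ 12] ≤ 1/5 ≈ 0.20000.


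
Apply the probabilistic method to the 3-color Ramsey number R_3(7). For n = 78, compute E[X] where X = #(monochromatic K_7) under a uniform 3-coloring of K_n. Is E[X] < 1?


E[X] = C(78, 7) · 3^{1 − 21} = 2641902120 · 3^{−20} = 2641902120/3486784401.
As a reduced fraction: E[X] = 293544680/387420489 ≈ 0.758.
Is E[X] < 1? YES.
Since E[X] < 1, there exists a 3-coloring of K_{78} with no monochromatic K_7; hence R_3(7) > 78.

E[X] = 293544680/387420489 ≈ 0.758; E[X] < 1, so R_3(7) > 78.


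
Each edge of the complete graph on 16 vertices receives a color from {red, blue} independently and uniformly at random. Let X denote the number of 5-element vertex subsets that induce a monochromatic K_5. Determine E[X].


Let X = Σ_S X_S over the C(16, 5) = 4368 subsets S of size 5, where X_S = 1 if the K_5 on S is monochromatic.
For a fixed S, the K_5 on S has C(5, 2) = 10 edges. P[all 10 edges red] = (1/2)^10, and likewise for blue, so P[monochromatic] = 2·(1/2)^10 = 2^{1 − 10} = 1/512.
Summing: E[X] = C(16, 5) · 2^{1 − 10} = 4368 · 1/512 = 273/32.
Numerically: E[X] ≈ 8.531250.

E[X] = C(16,5)·2^(1−C(5,2)) = 273/32 ≈ 8.531250.


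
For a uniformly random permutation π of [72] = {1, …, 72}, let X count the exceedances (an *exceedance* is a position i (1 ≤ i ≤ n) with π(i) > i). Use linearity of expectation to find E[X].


Write X = Σ_{i=1}^{72} X_i, where X_i = 1_{π(i) > i}.
For each fixed i, π(i) is uniform over {1, …, 72} (marginal of a uniform permutation), so P[π(i) > i] = (n − i)/n. Summing: Σ_{i=1}^{72} (n − i)/n = (0 + 1 + … + 71)/72 = 72(72 − 1)/(2·72) = (72 − 1)/2.
Hence E[X] = Σ_{i=1}^{72} (72 − i)/72 = 71/2 ≈ 35.500.

E[X] = 71/2 = 35.500.


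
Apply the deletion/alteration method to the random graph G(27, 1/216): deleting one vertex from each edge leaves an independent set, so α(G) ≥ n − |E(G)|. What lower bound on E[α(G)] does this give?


E[|E(G)|] = C(27, 2)·p = 351 · (1/216) = 13/8.
E[α(G)] ≥ n − E[|E(G)|] = 27 − 13/8 = 203/8.
Numerically: ≈ 25.375.
(This is only a lower bound; the true E[α(G)] may be larger.)

E[α(G)] ≥ 203/8 ≈ 25.375.


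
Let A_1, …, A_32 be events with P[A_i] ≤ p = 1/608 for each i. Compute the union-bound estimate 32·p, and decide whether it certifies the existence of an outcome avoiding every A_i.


Union bound: P[∪_{i=1}^{32} A_i] ≤ Σ_i P[A_i] ≤ 32·p = 32·(1/608) = 1/19.
Numerically: 1/19 ≈ 0.052632.
Is 1/19 < 1? YES.
Since P[∪ A_i] ≤ 1/19 < 1, the complement has P[∩ A_i^c] ≥ 1 − 1/19 = 18/19 > 0, so some outcome avoids every A_i.

32·p = 1/19 ≈ 0.052632; existence CERTIFIED by the union bound.


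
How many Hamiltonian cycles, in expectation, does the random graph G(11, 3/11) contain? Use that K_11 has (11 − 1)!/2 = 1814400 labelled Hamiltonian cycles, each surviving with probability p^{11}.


K_11 has (11 − 1)!/2 = 1814400 labelled Hamiltonian cycles.
For each such Hamiltonian cycle H, let X_H = 1 if all 11 edges of H are present in G. Then P[X_H = 1] = p^{11} = (3/11)^{11} = 177147/285311670611.
Summing the indicators: E[X] = Σ_H E[X_H] = 1814400 · p^{11} = 1814400 · 177147/285311670611 = 321415516800/285311670611.
Numerically: E[X] ≈ 1.127.

E[X] = 1814400 · (3/11)^{11} = 321415516800/285311670611 ≈ 1.127.


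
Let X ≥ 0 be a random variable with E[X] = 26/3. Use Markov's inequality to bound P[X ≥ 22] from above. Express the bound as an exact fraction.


μ = E[X] = 26/3, a = 22.
Markov: P[X ≥ 22] ≤ μ/a = (26/3)/22 = 13/33.
Numerically: ≈ 0.393939.
(Since a = 22 > μ = 8.666667, the bound 13/33 is < 1 and informative.)

P[X ≥ 22] ≤ 13/33 ≈ 0.393939.


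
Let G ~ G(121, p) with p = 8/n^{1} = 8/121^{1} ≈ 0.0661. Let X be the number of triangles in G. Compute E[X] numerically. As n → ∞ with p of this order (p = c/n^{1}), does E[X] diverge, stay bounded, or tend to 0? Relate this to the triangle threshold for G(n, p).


Number of potential triangles: C(121, 3) = 287980.
Each occurs with probability p³ ≈ (0.0661)³ ≈ 2.89011e-04.
By linearity: E[X] = C(121, 3)·p³ ≈ 287980 · 2.89011e-04 ≈ 83.229.
Here α = 1, so p = 8/n is exactly at the triangle threshold p ~ 1/n. Asymptotically E[X] → c³/6 = 8³/6 = 256/3 ≈ 85.333, a bounded constant. In this regime the triangle count is asymptotically Poisson(c³/6).

E[X] ≈ 83.229; in regime p = Θ(1/n^{1}) E[X] stays bounded (at the triangle threshold p ~ 1/n).


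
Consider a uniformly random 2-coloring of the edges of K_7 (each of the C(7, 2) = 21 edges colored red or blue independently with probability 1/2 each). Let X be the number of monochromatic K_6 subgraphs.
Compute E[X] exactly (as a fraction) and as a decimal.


Let X = Σ_S X_S over the C(7, 6) = 7 subsets S of size 6, where X_S = 1 if the K_6 on S is monochromatic.
For a fixed S, the K_6 on S has C(6, 2) = 15 edges. P[all 15 edges red] = (1/2)^15, and likewise for blue, so P[monochromatic] = 2·(1/2)^15 = 2^{1 − 15} = 1/16384.
By linearity: E[X] = C(7, 6) · 2^{1 − 15} = 7 · 1/16384 = 7/16384.
Numerically: E[X] ≈ 0.000.

E[X] = C(7,6)·2^(1−C(6,2)) = 7/16384 ≈ 0.000.


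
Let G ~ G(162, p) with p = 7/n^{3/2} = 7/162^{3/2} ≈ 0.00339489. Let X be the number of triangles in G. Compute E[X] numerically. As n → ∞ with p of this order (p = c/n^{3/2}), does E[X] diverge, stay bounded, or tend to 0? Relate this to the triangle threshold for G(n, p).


Number of potential triangles: C(162, 3) = 695520.
Each occurs with probability p³ ≈ (0.00339489)³ ≈ 3.91270004e-08.
By linearity: E[X] = C(162, 3)·p³ ≈ 695520 · 3.91270004e-08 ≈ 0.027214.
Since α = 3/2 > 1, p = c/n^{3/2} = o(1/n) is below the triangle threshold p ~ 1/n. Asymptotically E[X] ~ (c³/6)·n^{3(1−α)} = (7³/6)·n^{-1.5} → 0, so by Markov's inequality G has no triangles w.h.p.

E[X] ≈ 0.027214; in regime p = Θ(1/n^{3/2}) E[X] tends to 0 (below the triangle threshold p ~ 1/n).


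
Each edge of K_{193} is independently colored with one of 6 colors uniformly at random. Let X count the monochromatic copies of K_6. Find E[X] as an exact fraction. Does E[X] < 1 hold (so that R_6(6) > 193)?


E[X] = C(193, 6) · 6^{1 − 15} = 66364016544 · 6^{−14} = 66364016544/78364164096.
As a reduced fraction: E[X] = 230430613/272097792 ≈ 0.8469.
Is E[X] < 1? YES.
Since E[X] < 1, there exists a 6-coloring of K_{193} with no monochromatic K_6; hence R_6(6) > 193.

E[X] = 230430613/272097792 ≈ 0.8469; E[X] < 1, so R_6(6) > 193.


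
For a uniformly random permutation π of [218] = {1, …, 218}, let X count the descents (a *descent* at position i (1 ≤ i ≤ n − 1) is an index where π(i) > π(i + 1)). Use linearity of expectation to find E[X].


Write X = Σ X_I over i = 1, …, 217, with X_I the indicator of one descent.
There are 217 indicators.
For each fixed i, the pair (π(i), π(i+1)) is a uniformly random ordered pair of distinct values from {1, …, 218}; by symmetry P[π(i) > π(i+1)] = 1/2.
By linearity: E[X] = 217 · (1/2) = (218 − 1) · (1/2) = 217/2 ≈ 108.500000.

E[X] = 217/2 = 108.500000.


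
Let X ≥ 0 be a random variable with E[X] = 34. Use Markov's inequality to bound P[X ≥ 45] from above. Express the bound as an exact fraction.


μ = E[X] = 34, a = 45.
Markov: P[X ≥ 45] ≤ μ/a = (34)/45 = 34/45.
Numerically: ≈ 0.755556.
(Since a = 45 > μ = 34.000000, the bound 34/45 is < 1 and informative.)

P[X ≥ 45] ≤ 34/45 ≈ 0.755556.


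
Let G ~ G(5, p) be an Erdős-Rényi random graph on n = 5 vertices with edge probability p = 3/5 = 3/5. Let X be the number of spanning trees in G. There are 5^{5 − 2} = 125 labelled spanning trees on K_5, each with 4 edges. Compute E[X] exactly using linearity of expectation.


K_5 has 5^{5 − 2} = 125 labelled spanning trees.
For each such spanning tree H, let X_H = 1 if all 4 edges of H are present in G. Then P[X_H = 1] = p^{4} = (3/5)^{4} = 81/625.
By linearity of expectation: E[X] = Σ_H E[X_H] = 125 · p^{4} = 125 · 81/625 = 81/5.
Numerically: E[X] ≈ 16.2.

E[X] = 125 · (3/5)^{4} = 81/5 ≈ 16.2.


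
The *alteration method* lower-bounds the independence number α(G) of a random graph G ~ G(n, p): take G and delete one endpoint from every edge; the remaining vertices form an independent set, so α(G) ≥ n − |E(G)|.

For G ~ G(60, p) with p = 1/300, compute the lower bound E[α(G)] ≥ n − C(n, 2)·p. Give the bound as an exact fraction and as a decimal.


E[|E(G)|] = C(60, 2)·p = 1770 · (1/300) = 59/10.
E[α(G)] ≥ n − E[|E(G)|] = 60 − 59/10 = 541/10.
Numerically: ≈ 54.10000.
(This is only a lower bound; the true E[α(G)] may be larger.)

E[α(G)] ≥ 541/10 ≈ 54.10000.


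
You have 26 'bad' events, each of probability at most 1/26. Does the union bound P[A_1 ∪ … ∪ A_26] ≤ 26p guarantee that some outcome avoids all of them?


Union bound: P[∪_{i=1}^{26} A_i] ≤ Σ_i P[A_i] ≤ 26·p = 26·(1/26) = 1.
Numerically: 1 ≈ 1.00000.
Is 1 < 1? NO.
Since the bound 1 is ≥ 1, the union bound is uninformative here; it does NOT by itself certify existence.

26·p = 1 ≈ 1.00000; existence NOT certified by the union bound.


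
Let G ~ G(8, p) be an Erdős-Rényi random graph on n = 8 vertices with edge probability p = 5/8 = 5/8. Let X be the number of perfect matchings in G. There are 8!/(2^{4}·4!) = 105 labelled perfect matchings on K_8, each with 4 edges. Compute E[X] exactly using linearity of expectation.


K_8 has 8!/(2^{4}·4!) = 105 labelled perfect matchings.
For each such perfect matching H, let X_H = 1 if all 4 edges of H are present in G. Then P[X_H = 1] = p^{4} = (5/8)^{4} = 625/4096.
Summing the indicators: E[X] = Σ_H E[X_H] = 105 · p^{4} = 105 · 625/4096 = 65625/4096.
Numerically: E[X] ≈ 16.02.

E[X] = 105 · (5/8)^{4} = 65625/4096 ≈ 16.02.


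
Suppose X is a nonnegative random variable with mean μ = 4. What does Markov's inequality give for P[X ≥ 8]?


μ = E[X] = 4, a = 8.
Markov: P[X ≥ 8] ≤ μ/a = (4)/8 = 1/2.
Numerically: ≈ 0.500.
(Since a = 8 > μ = 4.000, the bound 1/2 is < 1 and informative.)

P[X ≥ 8] ≤ 1/2 ≈ 0.500.


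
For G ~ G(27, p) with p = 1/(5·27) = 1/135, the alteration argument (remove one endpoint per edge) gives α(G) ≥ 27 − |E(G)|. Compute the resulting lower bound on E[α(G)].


E[|E(G)|] = C(27, 2)·p = 351 · (1/135) = 13/5.
E[α(G)] ≥ n − E[|E(G)|] = 27 − 13/5 = 122/5.
Numerically: ≈ 24.40000.
(This is only a lower bound; the true E[α(G)] may be larger.)

E[α(G)] ≥ 122/5 ≈ 24.40000.


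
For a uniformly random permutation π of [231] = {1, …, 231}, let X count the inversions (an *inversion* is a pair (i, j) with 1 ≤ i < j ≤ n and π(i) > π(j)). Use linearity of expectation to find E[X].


Write X = Σ X_I over the C(231, 2) = 26565 pairs i < j, with X_I the indicator of one inversion.
There are 26565 indicators.
For each fixed pair i < j, the values π(i) and π(j) are two distinct elements of {1, …, 231} in uniformly random order; by symmetry P[π(i) > π(j)] = 1/2.
By linearity: E[X] = 26565 · (1/2) = C(231, 2) · (1/2) = 26565/2 = 26565/2 ≈ 13282.50000.

E[X] = 26565/2 = 13282.50000.


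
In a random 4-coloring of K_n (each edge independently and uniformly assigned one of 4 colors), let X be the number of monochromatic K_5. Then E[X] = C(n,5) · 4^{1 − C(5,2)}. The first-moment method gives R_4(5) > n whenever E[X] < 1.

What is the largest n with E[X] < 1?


We need C(n, 5) · 4^{1 − 10} < 1, i.e. C(n, 5) < 4^{10 − 1} = 262144.
Check values of n near the boundary:
  n = 28: C(28, 5) = 98280; 98280 < 262144? YES
  n = 29: C(29, 5) = 118755; 118755 < 262144? YES
  n = 30: C(30, 5) = 142506; 142506 < 262144? YES
  n = 31: C(31, 5) = 169911; 169911 < 262144? YES
  n = 32: C(32, 5) = 201376; 201376 < 262144? YES
  n = 33: C(33, 5) = 237336; 237336 < 262144? YES
  n = 34: C(34, 5) = 278256; 278256 < 262144? NO
  n = 35: C(35, 5) = 324632; 324632 < 262144? NO
The largest n with C(n, 5) < 262144 is n = 33 (where E[X] = 29667/32768 ≈ 0.9053650). Hence R_4(5) > 33, i.e. R_4(5) ≥ 34.

Largest n = 33; hence R_4(5) > 33.


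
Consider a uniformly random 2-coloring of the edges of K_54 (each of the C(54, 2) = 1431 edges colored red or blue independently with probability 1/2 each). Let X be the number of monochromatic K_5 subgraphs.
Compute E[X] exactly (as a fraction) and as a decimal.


Let X = Σ_S X_S over the C(54, 5) = 3162510 subsets S of size 5, where X_S = 1 if the K_5 on S is monochromatic.
For a fixed S, the K_5 on S has C(5, 2) = 10 edges. P[all 10 edges red] = (1/2)^10, and likewise for blue, so P[monochromatic] = 2·(1/2)^10 = 2^{1 − 10} = 1/512.
By linearity: E[X] = C(54, 5) · 2^{1 − 10} = 3162510 · 1/512 = 1581255/256.
Numerically: E[X] ≈ 6176.777344.

E[X] = C(54,5)·2^(1−C(5,2)) = 1581255/256 ≈ 6176.777344.


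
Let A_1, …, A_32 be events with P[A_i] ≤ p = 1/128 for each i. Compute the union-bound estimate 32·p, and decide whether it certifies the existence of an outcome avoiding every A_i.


Union bound: P[∪_{i=1}^{32} A_i] ≤ Σ_i P[A_i] ≤ 32·p = 32·(1/128) = 1/4.
Numerically: 1/4 ≈ 0.25000.
Is 1/4 < 1? YES.
Since P[∪ A_i] ≤ 1/4 < 1, the complement has P[∩ A_i^c] ≥ 1 − 1/4 = 3/4 > 0, so some outcome avoids every A_i.

32·p = 1/4 ≈ 0.25000; existence CERTIFIED by the union bound.


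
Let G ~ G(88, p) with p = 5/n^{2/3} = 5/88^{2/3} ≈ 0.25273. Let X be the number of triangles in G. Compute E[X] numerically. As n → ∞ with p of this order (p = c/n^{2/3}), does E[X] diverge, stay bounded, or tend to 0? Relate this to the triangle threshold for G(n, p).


Number of potential triangles: C(88, 3) = 109736.
Each occurs with probability p³ ≈ (0.25273)³ ≈ 1.6141529e-02.
By linearity: E[X] = C(88, 3)·p³ ≈ 109736 · 1.6141529e-02 ≈ 1771.30682.
Since α = 2/3 < 1, p = c/n^{2/3} ≫ 1/n is above the triangle threshold p ~ 1/n. Asymptotically E[X] ~ (c³/6)·n^{3(1−α)} = (5³/6)·n^{1} → ∞; triangles are abundant w.h.p.

E[X] ≈ 1771.30682; in regime p = Θ(1/n^{2/3}) E[X] diverges (above the triangle threshold p ~ 1/n).


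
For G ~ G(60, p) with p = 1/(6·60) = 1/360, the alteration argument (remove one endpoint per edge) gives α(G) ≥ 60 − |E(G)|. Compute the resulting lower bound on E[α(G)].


E[|E(G)|] = C(60, 2)·p = 1770 · (1/360) = 59/12.
E[α(G)] ≥ n − E[|E(G)|] = 60 − 59/12 = 661/12.
Numerically: ≈ 55.083333.
(This is only a lower bound; the true E[α(G)] may be larger.)

E[α(G)] ≥ 661/12 ≈ 55.083333.


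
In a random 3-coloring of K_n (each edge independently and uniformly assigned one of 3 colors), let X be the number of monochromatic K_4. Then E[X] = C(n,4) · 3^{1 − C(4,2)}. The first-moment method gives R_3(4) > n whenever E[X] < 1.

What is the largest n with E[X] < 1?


We need C(n, 4) · 3^{1 − 6} < 1, i.e. C(n, 4) < 3^{6 − 1} = 243.
Check values of n near the boundary:
  n = 5: C(5, 4) = 5; 5 < 243? YES
  n = 6: C(6, 4) = 15; 15 < 243? YES
  n = 7: C(7, 4) = 35; 35 < 243? YES
  n = 8: C(8, 4) = 70; 70 < 243? YES
  n = 9: C(9, 4) = 126; 126 < 243? YES
  n = 10: C(10, 4) = 210; 210 < 243? YES
  n = 11: C(11, 4) = 330; 330 < 243? NO
  n = 12: C(12, 4) = 495; 495 < 243? NO
  n = 13: C(13, 4) = 715; 715 < 243? NO
The largest n with C(n, 4) < 243 is n = 10 (where E[X] = 70/81 ≈ 0.864198). Hence R_3(4) > 10, i.e. R_3(4) ≥ 11.

Largest n = 10; hence R_3(4) > 10.


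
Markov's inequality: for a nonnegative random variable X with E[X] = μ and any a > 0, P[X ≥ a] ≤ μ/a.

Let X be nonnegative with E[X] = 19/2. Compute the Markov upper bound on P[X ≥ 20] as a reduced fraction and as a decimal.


μ = E[X] = 19/2, a = 20.
Markov: P[X ≥ 20] ≤ μ/a = (19/2)/20 = 19/40.
Numerically: ≈ 0.47500.
(Since a = 20 > μ = 9.50000, the bound 19/40 is < 1 and informative.)

P[X ≥ 20] ≤ 19/40 ≈ 0.47500.


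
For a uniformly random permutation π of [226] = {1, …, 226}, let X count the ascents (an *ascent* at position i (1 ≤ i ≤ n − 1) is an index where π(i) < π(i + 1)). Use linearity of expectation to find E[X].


Write X = Σ X_I over i = 1, …, 225, with X_I the indicator of one ascent.
There are 225 indicators.
For each fixed i, the pair (π(i), π(i+1)) is a uniformly random ordered pair of distinct values from {1, …, 226}; by symmetry P[π(i) < π(i+1)] = 1/2.
By linearity: E[X] = 225 · (1/2) = (226 − 1) · (1/2) = 225/2 ≈ 112.500000.

E[X] = 225/2 = 112.500000.


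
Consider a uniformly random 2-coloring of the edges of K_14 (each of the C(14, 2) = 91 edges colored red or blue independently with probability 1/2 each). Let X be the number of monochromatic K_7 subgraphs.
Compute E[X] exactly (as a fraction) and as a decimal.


Let X = Σ_S X_S over the C(14, 7) = 3432 subsets S of size 7, where X_S = 1 if the K_7 on S is monochromatic.
For a fixed S, the K_7 on S has C(7, 2) = 21 edges. P[all 21 edges red] = (1/2)^21, and likewise for blue, so P[monochromatic] = 2·(1/2)^21 = 2^{1 − 21} = 1/1048576.
Summing: E[X] = C(14, 7) · 2^{1 − 21} = 3432 · 1/1048576 = 429/131072.
Numerically: E[X] ≈ 0.003.

E[X] = C(14,7)·2^(1−C(7,2)) = 429/131072 ≈ 0.003.


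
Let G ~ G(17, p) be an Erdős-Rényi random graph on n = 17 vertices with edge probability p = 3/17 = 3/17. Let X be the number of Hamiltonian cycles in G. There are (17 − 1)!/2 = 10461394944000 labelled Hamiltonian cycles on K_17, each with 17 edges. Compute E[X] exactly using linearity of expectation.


K_17 has (17 − 1)!/2 = 10461394944000 labelled Hamiltonian cycles.
For each such Hamiltonian cycle H, let X_H = 1 if all 17 edges of H are present in G. Then P[X_H = 1] = p^{17} = (3/17)^{17} = 129140163/827240261886336764177.
Summing the indicators: E[X] = Σ_H E[X_H] = 10461394944000 · p^{17} = 10461394944000 · 129140163/827240261886336764177 = 1350986248275535872000/827240261886336764177.
Numerically: E[X] ≈ 1.63.

E[X] = 10461394944000 · (3/17)^{17} = 1350986248275535872000/827240261886336764177 ≈ 1.63.


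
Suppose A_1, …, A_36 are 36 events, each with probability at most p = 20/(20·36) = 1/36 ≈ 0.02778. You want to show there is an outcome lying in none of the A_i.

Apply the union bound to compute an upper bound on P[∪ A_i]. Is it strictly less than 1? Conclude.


Union bound: P[∪_{i=1}^{36} A_i] ≤ Σ_i P[A_i] ≤ 36·p = 36·(1/36) = 1.
Numerically: 1 ≈ 1.00000.
Is 1 < 1? NO.
Since the bound 1 is ≥ 1, the union bound is uninformative here; it does NOT by itself certify existence.

36·p = 1 ≈ 1.00000; existence NOT certified by the union bound.


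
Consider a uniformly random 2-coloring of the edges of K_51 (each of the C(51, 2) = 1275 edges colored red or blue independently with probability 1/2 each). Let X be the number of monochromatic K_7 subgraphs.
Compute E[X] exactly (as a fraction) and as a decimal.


Let X = Σ_S X_S over the C(51, 7) = 115775100 subsets S of size 7, where X_S = 1 if the K_7 on S is monochromatic.
For a fixed S, the K_7 on S has C(7, 2) = 21 edges. P[all 21 edges red] = (1/2)^21, and likewise for blue, so P[monochromatic] = 2·(1/2)^21 = 2^{1 − 21} = 1/1048576.
By linearity of expectation: E[X] = C(51, 7) · 2^{1 − 21} = 115775100 · 1/1048576 = 28943775/262144.
Numerically: E[X] ≈ 110.411739.

E[X] = C(51,7)·2^(1−C(7,2)) = 28943775/262144 ≈ 110.411739.


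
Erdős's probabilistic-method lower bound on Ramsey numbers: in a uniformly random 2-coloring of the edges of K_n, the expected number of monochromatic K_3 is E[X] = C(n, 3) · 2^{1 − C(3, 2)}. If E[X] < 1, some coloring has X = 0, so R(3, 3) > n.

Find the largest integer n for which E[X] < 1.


We need C(n, 3) · 2^{1 − 3} < 1, i.e. C(n, 3) < 2^{3 − 1} = 4.
Check values of n near the boundary:
  n = 3: C(3, 3) = 1; 1 < 4? YES
  n = 4: C(4, 3) = 4; 4 < 4? NO
  n = 5: C(5, 3) = 10; 10 < 4? NO
  n = 6: C(6, 3) = 20; 20 < 4? NO
The largest n with C(n, 3) < 4 is n = 3 (where E[X] = 1/4 ≈ 0.250). Hence R(3, 3) > 3, i.e. R(3, 3) ≥ 4.

Largest n = 3; hence R(3, 3) > 3.


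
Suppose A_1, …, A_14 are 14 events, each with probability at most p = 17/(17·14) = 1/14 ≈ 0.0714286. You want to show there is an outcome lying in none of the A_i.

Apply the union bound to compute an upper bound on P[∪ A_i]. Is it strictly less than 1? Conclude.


Union bound: P[∪_{i=1}^{14} A_i] ≤ Σ_i P[A_i] ≤ 14·p = 14·(1/14) = 1.
Numerically: 1 ≈ 1.0000000.
Is 1 < 1? NO.
Since the bound 1 is ≥ 1, the union bound is uninformative here; it does NOT by itself certify existence.

14·p = 1 ≈ 1.0000000; existence NOT certified by the union bound.


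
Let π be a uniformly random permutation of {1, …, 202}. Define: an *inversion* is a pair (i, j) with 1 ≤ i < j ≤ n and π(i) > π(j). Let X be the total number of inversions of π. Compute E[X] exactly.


Write X = Σ X_I over the C(202, 2) = 20301 pairs i < j, with X_I the indicator of one inversion.
There are 20301 indicators.
For each fixed pair i < j, the values π(i) and π(j) are two distinct elements of {1, …, 202} in uniformly random order; by symmetry P[π(i) > π(j)] = 1/2.
By linearity: E[X] = 20301 · (1/2) = C(202, 2) · (1/2) = 20301/2 = 20301/2 ≈ 10150.500000.

E[X] = 20301/2 = 10150.500000.


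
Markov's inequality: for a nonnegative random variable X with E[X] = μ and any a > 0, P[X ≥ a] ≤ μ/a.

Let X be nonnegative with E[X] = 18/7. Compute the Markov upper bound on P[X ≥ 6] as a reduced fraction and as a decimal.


μ = E[X] = 18/7, a = 6.
Markov: P[X ≥ 6] ≤ μ/a = (18/7)/6 = 3/7.
Numerically: ≈ 0.428571.
(Since a = 6 > μ = 2.571429, the bound 3/7 is < 1 and informative.)

P[X ≥ 6] ≤ 3/7 ≈ 0.428571.


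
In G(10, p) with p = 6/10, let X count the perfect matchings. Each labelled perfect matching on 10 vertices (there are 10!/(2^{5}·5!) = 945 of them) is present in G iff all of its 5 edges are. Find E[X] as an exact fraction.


K_10 has 10!/(2^{5}·5!) = 945 labelled perfect matchings.
For each such perfect matching H, let X_H = 1 if all 5 edges of H are present in G. Then P[X_H = 1] = p^{5} = (3/5)^{5} = 243/3125.
By linearity of expectation: E[X] = Σ_H E[X_H] = 945 · p^{5} = 945 · 243/3125 = 45927/625.
Numerically: E[X] ≈ 73.483.

E[X] = 945 · (3/5)^{5} = 45927/625 ≈ 73.483.


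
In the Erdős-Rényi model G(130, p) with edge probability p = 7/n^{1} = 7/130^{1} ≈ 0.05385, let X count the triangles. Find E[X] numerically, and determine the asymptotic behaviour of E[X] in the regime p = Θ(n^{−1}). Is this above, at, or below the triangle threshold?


Number of potential triangles: C(130, 3) = 357760.
Each occurs with probability p³ ≈ (0.05385)³ ≈ 1.561220e-04.
By linearity: E[X] = C(130, 3)·p³ ≈ 357760 · 1.561220e-04 ≈ 55.8542.
Here α = 1, so p = 7/n is exactly at the triangle threshold p ~ 1/n. Asymptotically E[X] → c³/6 = 7³/6 = 343/6 ≈ 57.1667, a bounded constant. In this regime the triangle count is asymptotically Poisson(c³/6).

E[X] ≈ 55.8542; in regime p = Θ(1/n^{1}) E[X] stays bounded (at the triangle threshold p ~ 1/n).


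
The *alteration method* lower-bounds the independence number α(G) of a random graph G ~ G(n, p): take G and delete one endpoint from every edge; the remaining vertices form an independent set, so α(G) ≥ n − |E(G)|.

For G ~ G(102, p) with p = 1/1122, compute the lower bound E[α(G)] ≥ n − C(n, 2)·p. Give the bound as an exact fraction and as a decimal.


E[|E(G)|] = C(102, 2)·p = 5151 · (1/1122) = 101/22.
E[α(G)] ≥ n − E[|E(G)|] = 102 − 101/22 = 2143/22.
Numerically: ≈ 97.409091.
(This is only a lower bound; the true E[α(G)] may be larger.)

E[α(G)] ≥ 2143/22 ≈ 97.409091.


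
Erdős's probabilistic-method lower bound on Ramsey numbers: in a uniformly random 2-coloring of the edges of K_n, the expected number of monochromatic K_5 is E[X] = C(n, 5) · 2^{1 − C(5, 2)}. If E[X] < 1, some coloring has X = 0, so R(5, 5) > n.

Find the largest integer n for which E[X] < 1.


We need C(n, 5) · 2^{1 − 10} < 1, i.e. C(n, 5) < 2^{10 − 1} = 512.
Check values of n near the boundary:
  n = 8: C(8, 5) = 56; 56 < 512? YES
  n = 9: C(9, 5) = 126; 126 < 512? YES
  n = 10: C(10, 5) = 252; 252 < 512? YES
  n = 11: C(11, 5) = 462; 462 < 512? YES
  n = 12: C(12, 5) = 792; 792 < 512? NO
  n = 13: C(13, 5) = 1287; 1287 < 512? NO
  n = 14: C(14, 5) = 2002; 2002 < 512? NO
The largest n with C(n, 5) < 512 is n = 11 (where E[X] = 231/256 ≈ 0.902). Hence R(5, 5) > 11, i.e. R(5, 5) ≥ 12.

Largest n = 11; hence R(5, 5) > 11.


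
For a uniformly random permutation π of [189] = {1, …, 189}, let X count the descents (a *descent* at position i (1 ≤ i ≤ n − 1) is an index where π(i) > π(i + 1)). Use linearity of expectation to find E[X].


Write X = Σ X_I over i = 1, …, 188, with X_I the indicator of one descent.
There are 188 indicators.
For each fixed i, the pair (π(i), π(i+1)) is a uniformly random ordered pair of distinct values from {1, …, 189}; by symmetry P[π(i) > π(i+1)] = 1/2.
By linearity: E[X] = 188 · (1/2) = (189 − 1) · (1/2) = 94 ≈ 94.000.

E[X] = 94 = 94.000.


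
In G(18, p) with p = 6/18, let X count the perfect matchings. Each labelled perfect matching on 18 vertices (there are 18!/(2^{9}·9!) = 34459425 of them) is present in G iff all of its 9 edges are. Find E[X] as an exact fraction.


K_18 has 18!/(2^{9}·9!) = 34459425 labelled perfect matchings.
For each such perfect matching H, let X_H = 1 if all 9 edges of H are present in G. Then P[X_H = 1] = p^{9} = (1/3)^{9} = 1/19683.
Summing the indicators: E[X] = Σ_H E[X_H] = 34459425 · p^{9} = 34459425 · 1/19683 = 425425/243.
Numerically: E[X] ≈ 1750.72.

E[X] = 34459425 · (1/3)^{9} = 425425/243 ≈ 1750.72.


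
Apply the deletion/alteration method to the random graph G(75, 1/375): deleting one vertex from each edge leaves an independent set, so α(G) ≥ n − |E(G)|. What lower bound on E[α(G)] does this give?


E[|E(G)|] = C(75, 2)·p = 2775 · (1/375) = 37/5.
E[α(G)] ≥ n − E[|E(G)|] = 75 − 37/5 = 338/5.
Numerically: ≈ 67.600.
(This is only a lower bound; the true E[α(G)] may be larger.)

E[α(G)] ≥ 338/5 ≈ 67.600.


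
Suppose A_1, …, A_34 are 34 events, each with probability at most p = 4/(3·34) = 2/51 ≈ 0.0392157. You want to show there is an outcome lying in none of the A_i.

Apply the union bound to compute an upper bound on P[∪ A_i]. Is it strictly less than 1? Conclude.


Union bound: P[∪_{i=1}^{34} A_i] ≤ Σ_i P[A_i] ≤ 34·p = 34·(2/51) = 4/3.
Numerically: 4/3 ≈ 1.3333333.
Is 4/3 < 1? NO.
Since the bound 4/3 is ≥ 1, the union bound is uninformative here; it does NOT by itself certify existence.

34·p = 4/3 ≈ 1.3333333; existence NOT certified by the union bound.


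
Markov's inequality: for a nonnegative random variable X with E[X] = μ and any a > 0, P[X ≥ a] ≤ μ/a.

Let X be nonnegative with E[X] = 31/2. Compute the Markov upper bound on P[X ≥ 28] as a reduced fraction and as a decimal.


μ = E[X] = 31/2, a = 28.
Markov: P[X ≥ 28] ≤ μ/a = (31/2)/28 = 31/56.
Numerically: ≈ 0.55357.
(Since a = 28 > μ = 15.50000, the bound 31/56 is < 1 and informative.)

P[X ≥ 28] ≤ 31/56 ≈ 0.55357.


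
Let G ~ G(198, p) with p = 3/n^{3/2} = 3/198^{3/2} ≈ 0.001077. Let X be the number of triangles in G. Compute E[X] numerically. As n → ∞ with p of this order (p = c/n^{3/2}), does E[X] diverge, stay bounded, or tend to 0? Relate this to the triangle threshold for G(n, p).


Number of potential triangles: C(198, 3) = 1274196.
Each occurs with probability p³ ≈ (0.001077)³ ≈ 1.248448e-09.
By linearity: E[X] = C(198, 3)·p³ ≈ 1274196 · 1.248448e-09 ≈ 0.0016.
Since α = 3/2 > 1, p = c/n^{3/2} = o(1/n) is below the triangle threshold p ~ 1/n. Asymptotically E[X] ~ (c³/6)·n^{3(1−α)} = (3³/6)·n^{-1.5} → 0, so by Markov's inequality G has no triangles w.h.p.

E[X] ≈ 0.0016; in regime p = Θ(1/n^{3/2}) E[X] tends to 0 (below the triangle threshold p ~ 1/n).


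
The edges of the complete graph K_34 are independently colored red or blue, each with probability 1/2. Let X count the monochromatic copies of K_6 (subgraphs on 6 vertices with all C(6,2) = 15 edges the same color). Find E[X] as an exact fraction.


Let X = Σ_S X_S over the C(34, 6) = 1344904 subsets S of size 6, where X_S = 1 if the K_6 on S is monochromatic.
For a fixed S, the K_6 on S has C(6, 2) = 15 edges. P[all 15 edges red] = (1/2)^15, and likewise for blue, so P[monochromatic] = 2·(1/2)^15 = 2^{1 − 15} = 1/16384.
By linearity: E[X] = C(34, 6) · 2^{1 − 15} = 1344904 · 1/16384 = 168113/2048.
Numerically: E[X] ≈ 82.08643.

E[X] = C(34,6)·2^(1−C(6,2)) = 168113/2048 ≈ 82.08643.


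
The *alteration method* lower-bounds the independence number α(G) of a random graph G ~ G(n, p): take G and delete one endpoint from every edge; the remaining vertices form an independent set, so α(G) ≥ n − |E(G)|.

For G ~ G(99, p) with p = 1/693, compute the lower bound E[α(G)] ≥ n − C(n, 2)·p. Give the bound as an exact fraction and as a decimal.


E[|E(G)|] = C(99, 2)·p = 4851 · (1/693) = 7.
E[α(G)] ≥ n − E[|E(G)|] = 99 − 7 = 92.
Numerically: ≈ 92.0000.
(This is only a lower bound; the true E[α(G)] may be larger.)

E[α(G)] ≥ 92 ≈ 92.0000.


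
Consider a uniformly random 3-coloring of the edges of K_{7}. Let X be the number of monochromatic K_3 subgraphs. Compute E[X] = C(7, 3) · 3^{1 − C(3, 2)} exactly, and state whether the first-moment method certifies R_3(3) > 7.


E[X] = C(7, 3) · 3^{1 − 3} = 35 · 3^{−2} = 35/9.
As a reduced fraction: E[X] = 35/9 ≈ 3.8889.
Is E[X] < 1? NO.
Since E[X] ≥ 1, the first-moment bound is inconclusive at n = 7; it does NOT by itself certify R_3(3) > 7.

E[X] = 35/9 ≈ 3.8889; E[X] ≥ 1; first-moment method inconclusive here.


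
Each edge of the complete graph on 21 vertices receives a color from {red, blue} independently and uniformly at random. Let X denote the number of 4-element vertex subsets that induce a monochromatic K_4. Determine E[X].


Let X = Σ_S X_S over the C(21, 4) = 5985 subsets S of size 4, where X_S = 1 if the K_4 on S is monochromatic.
For a fixed S, the K_4 on S has C(4, 2) = 6 edges. P[all 6 edges red] = (1/2)^6, and likewise for blue, so P[monochromatic] = 2·(1/2)^6 = 2^{1 − 6} = 1/32.
Summing: E[X] = C(21, 4) · 2^{1 − 6} = 5985 · 1/32 = 5985/32.
Numerically: E[X] ≈ 187.0312.

E[X] = C(21,4)·2^(1−C(4,2)) = 5985/32 ≈ 187.0312.


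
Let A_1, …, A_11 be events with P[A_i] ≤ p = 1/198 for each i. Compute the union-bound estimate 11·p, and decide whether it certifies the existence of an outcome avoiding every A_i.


Union bound: P[∪_{i=1}^{11} A_i] ≤ Σ_i P[A_i] ≤ 11·p = 11·(1/198) = 1/18.
Numerically: 1/18 ≈ 0.055556.
Is 1/18 < 1? YES.
Since P[∪ A_i] ≤ 1/18 < 1, the complement has P[∩ A_i^c] ≥ 1 − 1/18 = 17/18 > 0, so some outcome avoids every A_i.

11·p = 1/18 ≈ 0.055556; existence CERTIFIED by the union bound.
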